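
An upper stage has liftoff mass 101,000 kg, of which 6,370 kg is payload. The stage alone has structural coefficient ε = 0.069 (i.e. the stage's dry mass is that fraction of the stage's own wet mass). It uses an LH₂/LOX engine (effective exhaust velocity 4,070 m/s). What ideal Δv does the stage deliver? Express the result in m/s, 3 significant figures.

Δv ≈ 8380 m/s

Stage wet mass = m₀ − payload = 101,000 − 6,370 = 94,630 kg.
Stage dry mass = ε × stage wet mass = 0.069 × 94,630 = 6,529.47 kg.
Burnout mass m_f = stage dry + payload = 6,529.47 + 6,370 = 12,899.47 kg.
Δv = v_e · ln(101,000/12,899.47) = 4070.0 × ln(7.83) = 4070.0 × 2.0579 ≈ 8376 m/s.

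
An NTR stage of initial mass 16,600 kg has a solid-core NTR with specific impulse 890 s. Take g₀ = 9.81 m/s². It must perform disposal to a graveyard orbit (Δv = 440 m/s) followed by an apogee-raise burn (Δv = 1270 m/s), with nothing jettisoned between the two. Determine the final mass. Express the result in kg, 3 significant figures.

v_e = Isp · g₀ = 890 × 9.81 = 8730.9 m/s.
After the first burn: m = 16600 × exp(−440/8730.9) = 16600 × 0.95085 = 15,784.1 kg.
After the second burn: m = 15,784.1 × exp(−1270/8730.9) = 15,784.1 × 0.86462 = 13,647.2 kg.

final mass ≈ 13600 kg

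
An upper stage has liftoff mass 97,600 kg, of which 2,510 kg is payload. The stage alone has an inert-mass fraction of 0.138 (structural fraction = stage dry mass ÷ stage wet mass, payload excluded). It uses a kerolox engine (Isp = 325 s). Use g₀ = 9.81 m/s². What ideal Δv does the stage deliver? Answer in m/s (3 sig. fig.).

Stage wet mass = m₀ − payload = 97,600 − 2,510 = 95,090 kg.
Stage dry mass = ε × stage wet mass = 0.138 × 95,090 = 13,122.4 kg.
Burnout mass m_f = stage dry + payload = 13,122.4 + 2,510 = 15,632.4 kg.
v_e = Isp · g₀ = 325 × 9.81 = 3188.2 m/s.
By the Tsiolkovsky rocket equation, Δv = v_e · ln(97,600/15,632.4) = 3188.2 × ln(6.243) = 3188.2 × 1.8315 ≈ 5839 m/s.

Δv ≈ 5840 m/s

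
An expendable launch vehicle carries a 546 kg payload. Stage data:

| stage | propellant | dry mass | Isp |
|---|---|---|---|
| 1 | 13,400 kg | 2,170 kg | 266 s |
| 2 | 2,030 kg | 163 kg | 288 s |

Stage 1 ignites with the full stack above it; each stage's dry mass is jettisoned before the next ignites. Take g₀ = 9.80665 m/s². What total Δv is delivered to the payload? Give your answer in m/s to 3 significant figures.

Ignition mass of stage 1 = 13,400+2,170 + 2,030+163 + 546 = 18,309 kg.
Stage 1: m₀ = 18,309 kg, m_f = 18,309 − 13,400 = 4,909 kg; Δv = 266×9.80665×ln(3.73) = 2608.6×1.3163 ≈ 3434 m/s.
Stage 2: m₀ = 2,739 kg, m_f = 2,739 − 2,030 = 709 kg; Δv = 288×9.80665×ln(3.863) = 2824.3×1.3515 ≈ 3817 m/s.
Total Δv = 3434 + 3817 = 7251 m/s.

Δv ≈ 7250 m/s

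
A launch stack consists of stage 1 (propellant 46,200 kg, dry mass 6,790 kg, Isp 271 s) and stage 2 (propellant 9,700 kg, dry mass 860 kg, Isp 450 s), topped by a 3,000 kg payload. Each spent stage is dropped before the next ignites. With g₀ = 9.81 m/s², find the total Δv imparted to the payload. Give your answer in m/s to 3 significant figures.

Δv ≈ 8700 m/s

Ignition mass of stage 1 = 46,200+6,790 + 9,700+860 + 3,000 = 66,550 kg.
Stage 1: m₀ = 66,550 kg, m_f = 66,550 − 46,200 = 20,350 kg; Δv = 271×9.81×ln(3.27) = 2658.5×1.1849 ≈ 3150 m/s.
Stage 2: m₀ = 13,560 kg, m_f = 13,560 − 9,700 = 3,860 kg; Δv = 450×9.81×ln(3.513) = 4414.5×1.2565 ≈ 5547 m/s.
Total Δv = 3150 + 5547 = 8697 m/s.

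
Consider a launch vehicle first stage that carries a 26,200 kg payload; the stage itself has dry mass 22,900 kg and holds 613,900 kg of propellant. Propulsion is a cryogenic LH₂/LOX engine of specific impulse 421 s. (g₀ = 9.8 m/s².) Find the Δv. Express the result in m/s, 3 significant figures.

v_e = Isp · g₀ = 421 × 9.8 = 4125.8 m/s.
m₀ = payload + dry + propellant = 26,200 + 22,900 + 613,900 = 663,000 kg.
m_f = payload + dry = 26,200 + 22,900 = 49,100 kg.
Using Δv = v_e ln(m₀/m_f): Δv = v_e · ln(m₀/m_f) = 4125.8 × ln(13.5) = 4125.8 × 2.6029 ≈ 10739.1 m/s.

Δv ≈ 10700 m/s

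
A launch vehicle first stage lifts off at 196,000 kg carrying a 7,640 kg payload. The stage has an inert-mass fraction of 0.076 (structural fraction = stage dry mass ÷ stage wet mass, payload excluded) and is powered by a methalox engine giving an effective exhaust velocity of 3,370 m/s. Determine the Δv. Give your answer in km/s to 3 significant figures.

Δv ≈ 7.38 km/s

Stage wet mass = m₀ − payload = 196,000 − 7,640 = 188,360 kg.
Stage dry mass = ε × stage wet mass = 0.076 × 188,360 = 14,315.4 kg.
Burnout mass m_f = stage dry + payload = 14,315.4 + 7,640 = 21,955.4 kg.
By the Tsiolkovsky rocket equation, Δv = v_e · ln(196,000/21,955.4) = 3370.0 × ln(8.927) = 3370.0 × 2.1891 ≈ 7377 m/s.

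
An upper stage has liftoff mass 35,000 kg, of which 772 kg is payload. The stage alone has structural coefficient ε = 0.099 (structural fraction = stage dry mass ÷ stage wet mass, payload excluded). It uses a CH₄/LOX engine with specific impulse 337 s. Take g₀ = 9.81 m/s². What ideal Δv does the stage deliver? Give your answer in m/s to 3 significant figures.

Stage wet mass = m₀ − payload = 35,000 − 772 = 34,228 kg.
Stage dry mass = ε × stage wet mass = 0.099 × 34,228 = 3,388.57 kg.
Burnout mass m_f = stage dry + payload = 3,388.57 + 772 = 4,160.57 kg.
v_e = Isp · g₀ = 337 × 9.81 = 3306.0 m/s.
By the Tsiolkovsky rocket equation, Δv = v_e · ln(35,000/4,160.57) = 3306.0 × ln(8.412) = 3306.0 × 2.1297 ≈ 7041 m/s.

Δv ≈ 7040 m/s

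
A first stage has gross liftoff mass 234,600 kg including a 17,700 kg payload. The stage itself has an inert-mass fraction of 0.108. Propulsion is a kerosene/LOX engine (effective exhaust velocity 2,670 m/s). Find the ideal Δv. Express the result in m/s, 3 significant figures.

Δv ≈ 4650 m/s

Stage wet mass = m₀ − payload = 234,600 − 17,700 = 216,900 kg.
Stage dry mass = ε × stage wet mass = 0.108 × 216,900 = 23,425.2 kg.
Burnout mass m_f = stage dry + payload = 23,425.2 + 17,700 = 41,125.2 kg.
Using Δv = v_e ln(m₀/m_f): Δv = v_e · ln(234,600/41,125.2) = 2670.0 × ln(5.705) = 2670.0 × 1.7413 ≈ 4649 m/s.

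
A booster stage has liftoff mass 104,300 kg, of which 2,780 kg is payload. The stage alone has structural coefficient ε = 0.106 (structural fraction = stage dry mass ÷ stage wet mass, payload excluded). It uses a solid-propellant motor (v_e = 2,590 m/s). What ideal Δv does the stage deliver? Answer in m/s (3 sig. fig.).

Stage wet mass = m₀ − payload = 104,300 − 2,780 = 101,520 kg.
Stage dry mass = ε × stage wet mass = 0.106 × 101,520 = 10,761.1 kg.
Burnout mass m_f = stage dry + payload = 10,761.1 + 2,780 = 13,541.1 kg.
Δv = v_e · ln(104,300/13,541.1) = 2590.0 × ln(7.702) = 2590.0 × 2.0415 ≈ 5288 m/s.

Δv ≈ 5290 m/s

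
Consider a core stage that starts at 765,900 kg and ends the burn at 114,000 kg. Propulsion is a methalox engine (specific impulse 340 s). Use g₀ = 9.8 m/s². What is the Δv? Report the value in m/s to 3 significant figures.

v_e = Isp · g₀ = 340 × 9.8 = 3332.0 m/s.
Δv = v_e · ln(m₀/m_f) = 3332.0 × ln(6.718) = 3332.0 × 1.9049 ≈ 6347.0 m/s.

Δv ≈ 6350 m/s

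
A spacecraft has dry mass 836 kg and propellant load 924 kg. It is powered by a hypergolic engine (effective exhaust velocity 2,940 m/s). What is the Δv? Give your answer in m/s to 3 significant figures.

Δv ≈ 2190 m/s

m₀ = m_dry + m_prop = 836 + 924 = 1,760 kg.
Δv = v_e · ln(m₀/m_f) = 2940.0 × ln(2.105) = 2940.0 × 0.7444 ≈ 2188.7 m/s.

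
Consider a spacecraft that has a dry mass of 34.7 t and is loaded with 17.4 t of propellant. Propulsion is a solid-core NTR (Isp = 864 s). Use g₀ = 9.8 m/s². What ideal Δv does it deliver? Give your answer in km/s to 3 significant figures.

Δv ≈ 3.44 km/s

v_e = Isp · g₀ = 864 × 9.8 = 8467.2 m/s.
m₀ = m_dry + m_prop = 34.7 + 17.4 = 52.1 t.
Δv = v_e · ln(m₀/m_f) = 8467.2 × ln(1.501) = 8467.2 × 0.4064 ≈ 3441.3 m/s.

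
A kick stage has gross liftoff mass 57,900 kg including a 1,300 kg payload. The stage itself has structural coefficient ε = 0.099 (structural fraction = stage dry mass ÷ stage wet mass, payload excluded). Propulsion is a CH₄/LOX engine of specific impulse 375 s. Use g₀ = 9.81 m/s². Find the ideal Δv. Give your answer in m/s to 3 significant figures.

Stage wet mass = m₀ − payload = 57,900 − 1,300 = 56,600 kg.
Stage dry mass = ε × stage wet mass = 0.099 × 56,600 = 5,603.4 kg.
Burnout mass m_f = stage dry + payload = 5,603.4 + 1,300 = 6,903.4 kg.
v_e = Isp · g₀ = 375 × 9.81 = 3678.8 m/s.
By the Tsiolkovsky rocket equation, Δv = v_e · ln(57,900/6,903.4) = 3678.8 × ln(8.387) = 3678.8 × 2.1267 ≈ 7824 m/s.

Δv ≈ 7820 m/s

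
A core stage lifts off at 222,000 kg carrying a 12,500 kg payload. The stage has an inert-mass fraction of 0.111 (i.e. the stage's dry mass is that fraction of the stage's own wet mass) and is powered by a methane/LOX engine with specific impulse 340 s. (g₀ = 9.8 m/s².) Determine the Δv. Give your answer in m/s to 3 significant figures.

Stage wet mass = m₀ − payload = 222,000 − 12,500 = 209,500 kg.
Stage dry mass = ε × stage wet mass = 0.111 × 209,500 = 23,254.5 kg.
Burnout mass m_f = stage dry + payload = 23,254.5 + 12,500 = 35,754.5 kg.
v_e = Isp · g₀ = 340 × 9.8 = 3332.0 m/s.
Δv = v_e · ln(222,000/35,754.5) = 3332.0 × ln(6.209) = 3332.0 × 1.8260 ≈ 6084 m/s.

Δv ≈ 6080 m/s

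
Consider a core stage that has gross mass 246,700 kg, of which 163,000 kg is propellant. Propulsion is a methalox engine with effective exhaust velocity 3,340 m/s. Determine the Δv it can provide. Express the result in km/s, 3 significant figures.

m_f = m₀ − m_prop = 246,700 − 163,000 = 83,700 kg.
Rocket equation: Δv = v_e · ln(m₀/m_f) = 3340.0 × ln(2.947) = 3340.0 × 1.0809 ≈ 3610.3 m/s.

Δv ≈ 3.61 km/s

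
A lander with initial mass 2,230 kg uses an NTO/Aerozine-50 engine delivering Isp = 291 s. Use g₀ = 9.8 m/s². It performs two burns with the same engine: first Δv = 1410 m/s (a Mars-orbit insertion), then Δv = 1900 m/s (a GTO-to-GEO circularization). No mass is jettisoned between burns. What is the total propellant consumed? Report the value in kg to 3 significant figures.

total propellant consumed ≈ 1530 kg

v_e = Isp · g₀ = 291 × 9.8 = 2851.8 m/s.
After the first burn: m = 2230 × exp(−1410/2851.8) = 2230 × 0.60992 = 1,360.12 kg.
After the second burn: m = 1,360.12 × exp(−1900/2851.8) = 1,360.12 × 0.51363 = 698.598 kg.
Total propellant = m₀ − m_final = 2230 − 698.598 = 1,531.402 kg.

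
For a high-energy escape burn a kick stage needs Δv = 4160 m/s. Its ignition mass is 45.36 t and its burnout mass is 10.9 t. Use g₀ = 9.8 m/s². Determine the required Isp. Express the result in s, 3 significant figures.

Isp ≈ 298 s

ln(m₀/m_f) = ln(45360/10900) = ln(4.161) = 1.4259.
Rocket equation: v_e = Δv / ln(m₀/m_f) = 4160 / 1.4259 = 2917.5 m/s.
Isp = v_e / g₀ = 2917.5 / 9.8 = 297.7 s.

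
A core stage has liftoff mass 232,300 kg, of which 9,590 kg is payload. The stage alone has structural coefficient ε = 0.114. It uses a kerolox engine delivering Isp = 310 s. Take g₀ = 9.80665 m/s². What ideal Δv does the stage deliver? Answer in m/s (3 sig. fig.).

Δv ≈ 5760 m/s

Stage wet mass = m₀ − payload = 232,300 − 9,590 = 222,710 kg.
Stage dry mass = ε × stage wet mass = 0.114 × 222,710 = 25,388.9 kg.
Burnout mass m_f = stage dry + payload = 25,388.9 + 9,590 = 34,978.9 kg.
v_e = Isp · g₀ = 310 × 9.80665 = 3040.1 m/s.
From the ideal rocket equation, Δv = v_e · ln(232,300/34,978.9) = 3040.1 × ln(6.641) = 3040.1 × 1.8933 ≈ 5756 m/s.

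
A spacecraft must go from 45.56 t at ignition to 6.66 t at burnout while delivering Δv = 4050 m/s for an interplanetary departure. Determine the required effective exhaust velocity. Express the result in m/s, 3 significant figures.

ln(m₀/m_f) = ln(45560/6660) = ln(6.841) = 1.9229.
Using Δv = v_e ln(m₀/m_f): v_e = Δv / ln(m₀/m_f) = 4050 / 1.9229 = 2106.2 m/s.

v_e ≈ 2110 m/s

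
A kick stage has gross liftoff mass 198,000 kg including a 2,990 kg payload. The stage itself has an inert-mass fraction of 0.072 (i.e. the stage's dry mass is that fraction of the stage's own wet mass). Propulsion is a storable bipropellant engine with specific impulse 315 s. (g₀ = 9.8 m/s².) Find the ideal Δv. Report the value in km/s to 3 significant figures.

Δv ≈ 7.57 km/s

Stage wet mass = m₀ − payload = 198,000 − 2,990 = 195,010 kg.
Stage dry mass = ε × stage wet mass = 0.072 × 195,010 = 14,040.7 kg.
Burnout mass m_f = stage dry + payload = 14,040.7 + 2,990 = 17,030.7 kg.
v_e = Isp · g₀ = 315 × 9.8 = 3087.0 m/s.
Using Δv = v_e ln(m₀/m_f): Δv = v_e · ln(198,000/17,030.7) = 3087.0 × ln(11.63) = 3087.0 × 2.4532 ≈ 7573 m/s.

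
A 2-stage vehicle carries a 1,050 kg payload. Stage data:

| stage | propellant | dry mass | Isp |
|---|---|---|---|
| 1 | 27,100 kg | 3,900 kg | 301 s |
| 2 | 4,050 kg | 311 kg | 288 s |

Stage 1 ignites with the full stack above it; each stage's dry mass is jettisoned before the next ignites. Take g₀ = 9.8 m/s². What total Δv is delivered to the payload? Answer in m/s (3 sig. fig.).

Ignition mass of stage 1 = 27,100+3,900 + 4,050+311 + 1,050 = 36,411 kg.
Stage 1: m₀ = 36,411 kg, m_f = 36,411 − 27,100 = 9,311 kg; Δv = 301×9.8×ln(3.911) = 2949.8×1.3637 ≈ 4023 m/s.
Stage 2: m₀ = 5,411 kg, m_f = 5,411 − 4,050 = 1,361 kg; Δv = 288×9.8×ln(3.976) = 2822.4×1.3802 ≈ 3896 m/s.
Total Δv = 4023 + 3896 = 7919 m/s.

Δv ≈ 7920 m/s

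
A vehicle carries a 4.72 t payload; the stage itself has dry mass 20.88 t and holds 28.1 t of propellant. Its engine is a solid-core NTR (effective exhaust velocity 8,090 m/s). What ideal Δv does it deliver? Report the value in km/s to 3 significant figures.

m₀ = payload + dry + propellant = 4.72 + 20.88 + 28.1 = 53.7 t.
m_f = payload + dry = 4.72 + 20.88 = 25.6 t.
By the Tsiolkovsky rocket equation, Δv = v_e · ln(m₀/m_f) = 8090.0 × ln(2.098) = 8090.0 × 0.7408 ≈ 5993.2 m/s.

Δv ≈ 5.99 km/s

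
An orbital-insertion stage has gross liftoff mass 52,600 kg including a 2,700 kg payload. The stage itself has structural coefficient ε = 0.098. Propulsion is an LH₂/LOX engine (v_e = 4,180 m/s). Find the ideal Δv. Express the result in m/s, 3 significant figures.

Stage wet mass = m₀ − payload = 52,600 − 2,700 = 49,900 kg.
Stage dry mass = ε × stage wet mass = 0.098 × 49,900 = 4,890.2 kg.
Burnout mass m_f = stage dry + payload = 4,890.2 + 2,700 = 7,590.2 kg.
Δv = v_e · ln(52,600/7,590.2) = 4180.0 × ln(6.93) = 4180.0 × 1.9359 ≈ 8092 m/s.

Δv ≈ 8090 m/s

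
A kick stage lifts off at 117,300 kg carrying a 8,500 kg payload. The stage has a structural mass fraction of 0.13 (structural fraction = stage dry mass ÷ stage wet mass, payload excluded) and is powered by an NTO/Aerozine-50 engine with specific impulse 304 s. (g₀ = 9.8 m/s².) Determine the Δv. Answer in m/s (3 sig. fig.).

Stage wet mass = m₀ − payload = 117,300 − 8,500 = 108,800 kg.
Stage dry mass = ε × stage wet mass = 0.13 × 108,800 = 14,144 kg.
Burnout mass m_f = stage dry + payload = 14,144 + 8,500 = 22,644 kg.
v_e = Isp · g₀ = 304 × 9.8 = 2979.2 m/s.
By the Tsiolkovsky rocket equation, Δv = v_e · ln(117,300/22,644) = 2979.2 × ln(5.18) = 2979.2 × 1.6448 ≈ 4900 m/s.

Δv ≈ 4900 m/s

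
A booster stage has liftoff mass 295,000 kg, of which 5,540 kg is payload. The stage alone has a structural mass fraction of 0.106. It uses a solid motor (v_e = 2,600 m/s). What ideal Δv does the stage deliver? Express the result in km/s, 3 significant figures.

Δv ≈ 5.45 km/s

Stage wet mass = m₀ − payload = 295,000 − 5,540 = 289,460 kg.
Stage dry mass = ε × stage wet mass = 0.106 × 289,460 = 30,682.8 kg.
Burnout mass m_f = stage dry + payload = 30,682.8 + 5,540 = 36,222.8 kg.
Δv = v_e · ln(295,000/36,222.8) = 2600.0 × ln(8.144) = 2600.0 × 2.0973 ≈ 5453 m/s.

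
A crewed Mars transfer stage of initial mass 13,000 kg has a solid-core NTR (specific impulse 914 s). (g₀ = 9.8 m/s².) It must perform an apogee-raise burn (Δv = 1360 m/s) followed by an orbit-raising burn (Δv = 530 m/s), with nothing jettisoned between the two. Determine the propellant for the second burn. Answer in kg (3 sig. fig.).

propellant for the second burn ≈ 642 kg

v_e = Isp · g₀ = 914 × 9.8 = 8957.2 m/s.
After the first burn: m = 13000 × exp(−1360/8957.2) = 13000 × 0.85913 = 11,168.7 kg.
After the second burn: m = 11,168.7 × exp(−530/8957.2) = 11,168.7 × 0.94255 = 10,527.1 kg.
Second-burn propellant = 11,168.7 − 10,527.1 = 641.6 kg.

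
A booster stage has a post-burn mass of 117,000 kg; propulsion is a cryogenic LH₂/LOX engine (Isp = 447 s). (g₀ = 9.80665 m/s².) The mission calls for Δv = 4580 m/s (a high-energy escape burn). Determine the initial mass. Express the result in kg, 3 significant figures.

v_e = Isp · g₀ = 447 × 9.80665 = 4383.6 m/s.
From the ideal rocket equation, m₀/m_f = exp(Δv / v_e) = exp(4580 / 4383.6) = exp(1.0448) = 2.8429.
m₀ = m_f × 2.8429 = 117,000 × 2.8429 = 332,619 kg.

initial mass ≈ 333000 kg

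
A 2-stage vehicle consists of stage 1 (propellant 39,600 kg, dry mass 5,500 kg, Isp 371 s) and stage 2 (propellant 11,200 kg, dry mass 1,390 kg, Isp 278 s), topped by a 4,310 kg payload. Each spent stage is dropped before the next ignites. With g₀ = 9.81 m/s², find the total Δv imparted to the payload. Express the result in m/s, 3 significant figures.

Ignition mass of stage 1 = 39,600+5,500 + 11,200+1,390 + 4,310 = 62,000 kg.
Stage 1: m₀ = 62,000 kg, m_f = 62,000 − 39,600 = 22,400 kg; Δv = 371×9.81×ln(2.768) = 3639.5×1.0181 ≈ 3705 m/s.
Stage 2: m₀ = 16,900 kg, m_f = 16,900 − 11,200 = 5,700 kg; Δv = 278×9.81×ln(2.965) = 2727.2×1.0868 ≈ 2964 m/s.
Total Δv = 3705 + 2964 = 6669 m/s.

Δv ≈ 6670 m/s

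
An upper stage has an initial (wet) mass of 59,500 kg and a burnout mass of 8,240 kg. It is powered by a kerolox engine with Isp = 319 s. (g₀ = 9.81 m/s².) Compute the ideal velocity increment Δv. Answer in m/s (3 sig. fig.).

v_e = Isp · g₀ = 319 × 9.81 = 3129.4 m/s.
Rocket equation: Δv = v_e · ln(m₀/m_f) = 3129.4 × ln(7.221) = 3129.4 × 1.9770 ≈ 6186.7 m/s.

Δv ≈ 6190 m/s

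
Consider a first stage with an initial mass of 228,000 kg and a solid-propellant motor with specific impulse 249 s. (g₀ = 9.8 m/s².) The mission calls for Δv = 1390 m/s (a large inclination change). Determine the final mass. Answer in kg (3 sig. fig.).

final mass ≈ 129000 kg

v_e = Isp · g₀ = 249 × 9.8 = 2440.2 m/s.
Rocket equation: m₀/m_f = exp(Δv / v_e) = exp(1390 / 2440.2) = exp(0.5696) = 1.7676.
m_f = m₀ / 1.7676 = 228,000 / 1.7676 = 128,988 kg.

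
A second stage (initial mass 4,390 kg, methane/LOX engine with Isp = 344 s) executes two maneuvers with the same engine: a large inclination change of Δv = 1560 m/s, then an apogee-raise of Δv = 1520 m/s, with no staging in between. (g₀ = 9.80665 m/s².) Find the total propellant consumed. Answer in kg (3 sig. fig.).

total propellant consumed ≈ 2630 kg

v_e = Isp · g₀ = 344 × 9.80665 = 3373.5 m/s.
After the first burn: m = 4390 × exp(−1560/3373.5) = 4390 × 0.62975 = 2,764.6 kg.
After the second burn: m = 2,764.6 × exp(−1520/3373.5) = 2,764.6 × 0.63726 = 1,761.77 kg.
Total propellant = m₀ − m_final = 4390 − 1,761.77 = 2,628.23 kg.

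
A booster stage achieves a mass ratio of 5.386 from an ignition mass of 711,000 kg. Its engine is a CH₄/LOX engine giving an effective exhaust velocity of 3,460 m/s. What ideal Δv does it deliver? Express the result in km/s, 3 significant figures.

Δv ≈ 5.83 km/s

Δv = v_e · ln(5.386) = 3460.0 × 1.6838 ≈ 5826.0 m/s.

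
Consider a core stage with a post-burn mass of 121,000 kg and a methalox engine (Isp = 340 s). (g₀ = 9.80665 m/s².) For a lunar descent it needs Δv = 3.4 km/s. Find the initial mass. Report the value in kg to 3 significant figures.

v_e = Isp · g₀ = 340 × 9.80665 = 3334.3 m/s.
Using Δv = v_e ln(m₀/m_f): m₀/m_f = exp(Δv / v_e) = exp(3400 / 3334.3) = exp(1.0197) = 2.7724.
m₀ = m_f × 2.7724 = 121,000 × 2.7724 = 335,460 kg.

initial mass ≈ 335000 kg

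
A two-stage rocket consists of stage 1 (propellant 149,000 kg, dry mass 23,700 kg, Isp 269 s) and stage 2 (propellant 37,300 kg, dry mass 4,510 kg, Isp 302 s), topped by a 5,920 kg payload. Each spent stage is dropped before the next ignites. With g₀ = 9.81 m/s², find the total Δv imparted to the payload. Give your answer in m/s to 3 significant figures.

Δv ≈ 7480 m/s

Ignition mass of stage 1 = 149,000+23,700 + 37,300+4,510 + 5,920 = 220,430 kg.
Stage 1: m₀ = 220,430 kg, m_f = 220,430 − 149,000 = 71,430 kg; Δv = 269×9.81×ln(3.086) = 2638.9×1.1269 ≈ 2974 m/s.
Stage 2: m₀ = 47,730 kg, m_f = 47,730 − 37,300 = 10,430 kg; Δv = 302×9.81×ln(4.576) = 2962.6×1.5209 ≈ 4506 m/s.
Total Δv = 2974 + 4506 = 7480 m/s.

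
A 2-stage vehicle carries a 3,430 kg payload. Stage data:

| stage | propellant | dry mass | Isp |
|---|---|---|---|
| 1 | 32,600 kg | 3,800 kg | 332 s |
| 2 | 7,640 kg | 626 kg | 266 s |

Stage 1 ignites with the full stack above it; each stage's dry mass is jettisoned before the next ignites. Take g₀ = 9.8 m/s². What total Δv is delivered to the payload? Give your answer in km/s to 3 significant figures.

Δv ≈ 6.45 km/s

Ignition mass of stage 1 = 32,600+3,800 + 7,640+626 + 3,430 = 48,096 kg.
Stage 1: m₀ = 48,096 kg, m_f = 48,096 − 32,600 = 15,496 kg; Δv = 332×9.8×ln(3.104) = 3253.6×1.1326 ≈ 3685 m/s.
Stage 2: m₀ = 11,696 kg, m_f = 11,696 − 7,640 = 4,056 kg; Δv = 266×9.8×ln(2.884) = 2606.8×1.0590 ≈ 2761 m/s.
Total Δv = 3685 + 2761 = 6446 m/s.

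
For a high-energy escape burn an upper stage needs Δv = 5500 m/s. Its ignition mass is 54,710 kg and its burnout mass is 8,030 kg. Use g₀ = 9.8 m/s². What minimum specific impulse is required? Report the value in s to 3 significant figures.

Isp ≈ 292 s

ln(m₀/m_f) = ln(54710/8030) = ln(6.813) = 1.9189.
v_e = Δv / ln(m₀/m_f) = 5500 / 1.9189 = 2866.3 m/s.
Isp = v_e / g₀ = 2866.3 / 9.8 = 292.5 s.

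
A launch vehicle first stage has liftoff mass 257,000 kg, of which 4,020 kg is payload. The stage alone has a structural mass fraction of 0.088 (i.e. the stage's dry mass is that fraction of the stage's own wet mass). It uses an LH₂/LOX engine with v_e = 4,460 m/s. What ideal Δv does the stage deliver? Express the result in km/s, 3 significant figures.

Δv ≈ 10.2 km/s

Stage wet mass = m₀ − payload = 257,000 − 4,020 = 252,980 kg.
Stage dry mass = ε × stage wet mass = 0.088 × 252,980 = 22,262.2 kg.
Burnout mass m_f = stage dry + payload = 22,262.2 + 4,020 = 26,282.2 kg.
From the ideal rocket equation, Δv = v_e · ln(257,000/26,282.2) = 4460.0 × ln(9.778) = 4460.0 × 2.2802 ≈ 10170 m/s.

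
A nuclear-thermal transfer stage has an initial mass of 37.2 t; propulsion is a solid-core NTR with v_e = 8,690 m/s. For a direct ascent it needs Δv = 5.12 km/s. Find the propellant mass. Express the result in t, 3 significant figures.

m₀/m_f = exp(Δv / v_e) = exp(5120 / 8690.0) = exp(0.5892) = 1.8025.
m_f = 37.2 / 1.8025 = 20.638 t, so propellant = m₀ − m_f = 37.2 − 20.638 = 16.562 t.

propellant mass ≈ 16.6 t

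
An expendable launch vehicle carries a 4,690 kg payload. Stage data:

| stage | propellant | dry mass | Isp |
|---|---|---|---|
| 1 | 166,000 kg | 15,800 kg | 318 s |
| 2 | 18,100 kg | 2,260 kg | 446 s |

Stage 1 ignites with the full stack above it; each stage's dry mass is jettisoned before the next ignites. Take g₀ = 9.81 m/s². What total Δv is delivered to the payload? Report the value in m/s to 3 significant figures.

Δv ≈ 10700 m/s

Ignition mass of stage 1 = 166,000+15,800 + 18,100+2,260 + 4,690 = 206,850 kg.
Stage 1: m₀ = 206,850 kg, m_f = 206,850 − 166,000 = 40,850 kg; Δv = 318×9.81×ln(5.064) = 3119.6×1.6221 ≈ 5060 m/s.
Stage 2: m₀ = 25,050 kg, m_f = 25,050 − 18,100 = 6,950 kg; Δv = 446×9.81×ln(3.604) = 4375.3×1.2821 ≈ 5610 m/s.
Total Δv = 5060 + 5610 = 10670 m/s.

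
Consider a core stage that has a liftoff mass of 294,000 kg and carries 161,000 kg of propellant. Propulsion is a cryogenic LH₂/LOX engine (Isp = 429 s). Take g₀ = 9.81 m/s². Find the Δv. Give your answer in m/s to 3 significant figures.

v_e = Isp · g₀ = 429 × 9.81 = 4208.5 m/s.
m_f = m₀ − m_prop = 294,000 − 161,000 = 133,000 kg.
By the Tsiolkovsky rocket equation, Δv = v_e · ln(m₀/m_f) = 4208.5 × ln(2.211) = 4208.5 × 0.7932 ≈ 3338.3 m/s.

Δv ≈ 3340 m/s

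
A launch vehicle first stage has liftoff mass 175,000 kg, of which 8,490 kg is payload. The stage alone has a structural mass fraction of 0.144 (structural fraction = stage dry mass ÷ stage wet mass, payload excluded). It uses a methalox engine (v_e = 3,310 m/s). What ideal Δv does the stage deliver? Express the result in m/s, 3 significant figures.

Δv ≈ 5580 m/s

Stage wet mass = m₀ − payload = 175,000 − 8,490 = 166,510 kg.
Stage dry mass = ε × stage wet mass = 0.144 × 166,510 = 23,977.4 kg.
Burnout mass m_f = stage dry + payload = 23,977.4 + 8,490 = 32,467.4 kg.
Using Δv = v_e ln(m₀/m_f): Δv = v_e · ln(175,000/32,467.4) = 3310.0 × ln(5.39) = 3310.0 × 1.6845 ≈ 5576 m/s.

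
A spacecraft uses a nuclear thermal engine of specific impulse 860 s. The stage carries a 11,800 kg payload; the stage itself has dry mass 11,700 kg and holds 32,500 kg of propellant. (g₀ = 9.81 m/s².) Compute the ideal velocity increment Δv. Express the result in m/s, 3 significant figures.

v_e = Isp · g₀ = 860 × 9.81 = 8436.6 m/s.
m₀ = payload + dry + propellant = 11,800 + 11,700 + 32,500 = 56,000 kg.
m_f = payload + dry = 11,800 + 11,700 = 23,500 kg.
Using Δv = v_e ln(m₀/m_f): Δv = v_e · ln(m₀/m_f) = 8436.6 × ln(2.383) = 8436.6 × 0.8684 ≈ 7325.9 m/s.

Δv ≈ 7330 m/s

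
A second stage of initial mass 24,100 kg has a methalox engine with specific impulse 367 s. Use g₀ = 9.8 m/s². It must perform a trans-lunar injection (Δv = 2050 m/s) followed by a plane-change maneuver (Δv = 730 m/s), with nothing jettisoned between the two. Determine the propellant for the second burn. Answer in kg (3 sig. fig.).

v_e = Isp · g₀ = 367 × 9.8 = 3596.6 m/s.
After the first burn: m = 24100 × exp(−2050/3596.6) = 24100 × 0.56554 = 13,629.5 kg.
After the second burn: m = 13,629.5 × exp(−730/3596.6) = 13,629.5 × 0.81630 = 11,125.8 kg.
Second-burn propellant = 13,629.5 − 11,125.8 = 2,503.7 kg.

propellant for the second burn ≈ 2500 kg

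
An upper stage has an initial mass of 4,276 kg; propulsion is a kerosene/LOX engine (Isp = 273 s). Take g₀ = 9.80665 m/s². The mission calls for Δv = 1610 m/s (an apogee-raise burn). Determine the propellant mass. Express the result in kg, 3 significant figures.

v_e = Isp · g₀ = 273 × 9.80665 = 2677.2 m/s.
Using Δv = v_e ln(m₀/m_f): m₀/m_f = exp(Δv / v_e) = exp(1610 / 2677.2) = exp(0.6014) = 1.8246.
m_f = 4,276 / 1.8246 = 2,343.53 kg, so propellant = m₀ − m_f = 4,276 − 2,343.53 = 1,932.47 kg.

propellant mass ≈ 1930 kg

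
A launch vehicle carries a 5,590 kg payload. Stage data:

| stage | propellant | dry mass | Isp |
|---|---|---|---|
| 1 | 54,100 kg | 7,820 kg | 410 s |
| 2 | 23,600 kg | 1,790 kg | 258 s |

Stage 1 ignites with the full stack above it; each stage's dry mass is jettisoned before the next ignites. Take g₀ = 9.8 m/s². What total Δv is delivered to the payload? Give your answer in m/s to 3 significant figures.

Ignition mass of stage 1 = 54,100+7,820 + 23,600+1,790 + 5,590 = 92,900 kg.
Stage 1: m₀ = 92,900 kg, m_f = 92,900 − 54,100 = 38,800 kg; Δv = 410×9.8×ln(2.394) = 4018.0×0.8731 ≈ 3508 m/s.
Stage 2: m₀ = 30,980 kg, m_f = 30,980 − 23,600 = 7,380 kg; Δv = 258×9.8×ln(4.198) = 2528.4×1.4346 ≈ 3627 m/s.
Total Δv = 3508 + 3627 = 7135 m/s.

Δv ≈ 7140 m/s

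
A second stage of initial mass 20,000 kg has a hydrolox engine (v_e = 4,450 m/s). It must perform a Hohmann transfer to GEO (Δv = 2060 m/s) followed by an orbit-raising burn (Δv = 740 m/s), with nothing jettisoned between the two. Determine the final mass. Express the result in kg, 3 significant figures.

After the first burn: m = 20000 × exp(−2060/4450.0) = 20000 × 0.62944 = 12,588.8 kg.
After the second burn: m = 12,588.8 × exp(−740/4450.0) = 12,588.8 × 0.84680 = 10,660.2 kg.

final mass ≈ 10700 kg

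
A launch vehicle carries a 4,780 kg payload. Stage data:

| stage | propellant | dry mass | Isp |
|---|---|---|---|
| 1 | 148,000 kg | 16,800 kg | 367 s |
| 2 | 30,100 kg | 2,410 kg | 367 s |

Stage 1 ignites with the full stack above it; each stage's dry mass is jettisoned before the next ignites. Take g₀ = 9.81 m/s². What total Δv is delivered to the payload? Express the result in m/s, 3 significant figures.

Ignition mass of stage 1 = 148,000+16,800 + 30,100+2,410 + 4,780 = 202,090 kg.
Stage 1: m₀ = 202,090 kg, m_f = 202,090 − 148,000 = 54,090 kg; Δv = 367×9.81×ln(3.736) = 3600.3×1.3181 ≈ 4745 m/s.
Stage 2: m₀ = 37,290 kg, m_f = 37,290 − 30,100 = 7,190 kg; Δv = 367×9.81×ln(5.186) = 3600.3×1.6460 ≈ 5926 m/s.
Total Δv = 4745 + 5926 = 10671 m/s.

Δv ≈ 10700 m/s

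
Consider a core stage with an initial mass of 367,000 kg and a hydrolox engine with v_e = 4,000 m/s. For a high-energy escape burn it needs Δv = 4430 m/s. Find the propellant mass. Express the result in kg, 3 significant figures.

From the ideal rocket equation, m₀/m_f = exp(Δv / v_e) = exp(4430 / 4000.0) = exp(1.1075) = 3.0268.
m_f = 367,000 / 3.0268 = 121,250 kg, so propellant = m₀ − m_f = 367,000 − 121,250 = 245,750 kg.

propellant mass ≈ 246000 kg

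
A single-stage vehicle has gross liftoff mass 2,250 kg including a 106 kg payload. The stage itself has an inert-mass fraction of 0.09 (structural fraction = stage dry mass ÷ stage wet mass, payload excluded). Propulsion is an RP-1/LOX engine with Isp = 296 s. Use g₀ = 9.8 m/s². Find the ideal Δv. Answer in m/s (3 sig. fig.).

Δv ≈ 5850 m/s

Stage wet mass = m₀ − payload = 2,250 − 106 = 2,144 kg.
Stage dry mass = ε × stage wet mass = 0.09 × 2,144 = 192.96 kg.
Burnout mass m_f = stage dry + payload = 192.96 + 106 = 298.96 kg.
v_e = Isp · g₀ = 296 × 9.8 = 2900.8 m/s.
Using Δv = v_e ln(m₀/m_f): Δv = v_e · ln(2,250/298.96) = 2900.8 × ln(7.526) = 2900.8 × 2.0184 ≈ 5855 m/s.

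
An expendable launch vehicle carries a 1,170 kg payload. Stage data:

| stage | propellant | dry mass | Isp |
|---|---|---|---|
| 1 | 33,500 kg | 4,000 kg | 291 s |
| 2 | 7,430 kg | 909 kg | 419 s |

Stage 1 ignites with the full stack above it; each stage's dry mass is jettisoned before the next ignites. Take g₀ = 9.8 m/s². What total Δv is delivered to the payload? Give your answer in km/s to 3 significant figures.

Δv ≈ 9.80 km/s

Ignition mass of stage 1 = 33,500+4,000 + 7,430+909 + 1,170 = 47,009 kg.
Stage 1: m₀ = 47,009 kg, m_f = 47,009 − 33,500 = 13,509 kg; Δv = 291×9.8×ln(3.48) = 2851.8×1.2470 ≈ 3556 m/s.
Stage 2: m₀ = 9,509 kg, m_f = 9,509 − 7,430 = 2,079 kg; Δv = 419×9.8×ln(4.574) = 4106.2×1.5204 ≈ 6243 m/s.
Total Δv = 3556 + 6243 = 9799 m/s.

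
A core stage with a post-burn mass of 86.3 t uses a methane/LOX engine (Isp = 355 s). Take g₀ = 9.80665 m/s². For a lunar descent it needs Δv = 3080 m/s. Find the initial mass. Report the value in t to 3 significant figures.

v_e = Isp · g₀ = 355 × 9.80665 = 3481.4 m/s.
m₀/m_f = exp(Δv / v_e) = exp(3080 / 3481.4) = exp(0.8847) = 2.4223.
m₀ = m_f × 2.4223 = 86.3 × 2.4223 = 209.044 t.

initial mass ≈ 209 t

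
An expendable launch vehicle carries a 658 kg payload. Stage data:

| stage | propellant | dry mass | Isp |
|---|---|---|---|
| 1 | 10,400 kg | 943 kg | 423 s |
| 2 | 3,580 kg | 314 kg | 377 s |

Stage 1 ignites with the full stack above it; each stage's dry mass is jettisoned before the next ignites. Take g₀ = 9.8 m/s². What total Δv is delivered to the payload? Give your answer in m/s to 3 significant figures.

Δv ≈ 10100 m/s

Ignition mass of stage 1 = 10,400+943 + 3,580+314 + 658 = 15,895 kg.
Stage 1: m₀ = 15,895 kg, m_f = 15,895 − 10,400 = 5,495 kg; Δv = 423×9.8×ln(2.893) = 4145.4×1.0622 ≈ 4403 m/s.
Stage 2: m₀ = 4,552 kg, m_f = 4,552 − 3,580 = 972 kg; Δv = 377×9.8×ln(4.683) = 3694.6×1.5440 ≈ 5704 m/s.
Total Δv = 4403 + 5704 = 10107 m/s.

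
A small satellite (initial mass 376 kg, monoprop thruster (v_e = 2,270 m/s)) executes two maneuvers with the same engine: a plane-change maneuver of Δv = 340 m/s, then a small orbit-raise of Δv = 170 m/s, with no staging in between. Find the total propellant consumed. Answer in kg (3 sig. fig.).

total propellant consumed ≈ 75.7 kg

After the first burn: m = 376 × exp(−340/2270.0) = 376 × 0.86090 = 323.698 kg.
After the second burn: m = 323.698 × exp(−170/2270.0) = 323.698 × 0.92785 = 300.343 kg.
Total propellant = m₀ − m_final = 376 − 300.343 = 75.657 kg.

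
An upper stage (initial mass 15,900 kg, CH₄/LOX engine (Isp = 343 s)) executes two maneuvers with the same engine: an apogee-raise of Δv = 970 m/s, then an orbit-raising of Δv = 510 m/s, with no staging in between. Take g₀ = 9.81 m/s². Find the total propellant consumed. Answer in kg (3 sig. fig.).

v_e = Isp · g₀ = 343 × 9.81 = 3364.8 m/s.
After the first burn: m = 15900 × exp(−970/3364.8) = 15900 × 0.74955 = 11,917.8 kg.
After the second burn: m = 11,917.8 × exp(−510/3364.8) = 11,917.8 × 0.85936 = 10,241.7 kg.
Total propellant = m₀ − m_final = 15900 − 10,241.7 = 5,658.3 kg.

total propellant consumed ≈ 5660 kg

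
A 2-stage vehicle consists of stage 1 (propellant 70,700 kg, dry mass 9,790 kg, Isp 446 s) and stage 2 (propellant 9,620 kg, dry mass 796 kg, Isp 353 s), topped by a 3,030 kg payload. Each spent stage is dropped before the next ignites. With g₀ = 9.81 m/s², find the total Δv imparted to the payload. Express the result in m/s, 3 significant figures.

Ignition mass of stage 1 = 70,700+9,790 + 9,620+796 + 3,030 = 93,936 kg.
Stage 1: m₀ = 93,936 kg, m_f = 93,936 − 70,700 = 23,236 kg; Δv = 446×9.81×ln(4.043) = 4375.3×1.3969 ≈ 6112 m/s.
Stage 2: m₀ = 13,446 kg, m_f = 13,446 − 9,620 = 3,826 kg; Δv = 353×9.81×ln(3.514) = 3462.9×1.2569 ≈ 4352 m/s.
Total Δv = 6112 + 4352 = 10464 m/s.

Δv ≈ 10500 m/s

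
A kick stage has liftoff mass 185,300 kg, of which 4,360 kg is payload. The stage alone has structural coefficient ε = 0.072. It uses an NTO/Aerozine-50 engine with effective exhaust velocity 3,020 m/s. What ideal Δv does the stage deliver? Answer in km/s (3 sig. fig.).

Δv ≈ 7.15 km/s

Stage wet mass = m₀ − payload = 185,300 − 4,360 = 180,940 kg.
Stage dry mass = ε × stage wet mass = 0.072 × 180,940 = 13,027.7 kg.
Burnout mass m_f = stage dry + payload = 13,027.7 + 4,360 = 17,387.7 kg.
Δv = v_e · ln(185,300/17,387.7) = 3020.0 × ln(10.66) = 3020.0 × 2.3662 ≈ 7146 m/s.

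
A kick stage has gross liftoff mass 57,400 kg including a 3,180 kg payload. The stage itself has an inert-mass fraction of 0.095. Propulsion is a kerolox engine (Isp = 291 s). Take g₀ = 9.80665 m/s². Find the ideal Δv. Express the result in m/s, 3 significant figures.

Stage wet mass = m₀ − payload = 57,400 − 3,180 = 54,220 kg.
Stage dry mass = ε × stage wet mass = 0.095 × 54,220 = 5,150.9 kg.
Burnout mass m_f = stage dry + payload = 5,150.9 + 3,180 = 8,330.9 kg.
v_e = Isp · g₀ = 291 × 9.80665 = 2853.7 m/s.
Δv = v_e · ln(57,400/8,330.9) = 2853.7 × ln(6.89) = 2853.7 × 1.9301 ≈ 5508 m/s.

Δv ≈ 5510 m/s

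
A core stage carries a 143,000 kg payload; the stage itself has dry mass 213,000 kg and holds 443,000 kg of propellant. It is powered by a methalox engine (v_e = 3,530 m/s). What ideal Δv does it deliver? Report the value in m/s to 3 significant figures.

Δv ≈ 2850 m/s

m₀ = payload + dry + propellant = 143,000 + 213,000 + 443,000 = 799,000 kg.
m_f = payload + dry = 143,000 + 213,000 = 356,000 kg.
Δv = v_e · ln(m₀/m_f) = 3530.0 × ln(2.244) = 3530.0 × 0.8084 ≈ 2853.8 m/s.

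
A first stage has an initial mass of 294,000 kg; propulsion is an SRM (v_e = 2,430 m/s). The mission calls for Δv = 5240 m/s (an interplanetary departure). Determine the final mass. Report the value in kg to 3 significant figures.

final mass ≈ 34000 kg

m₀/m_f = exp(Δv / v_e) = exp(5240 / 2430.0) = exp(2.1564) = 8.6398.
m_f = m₀ / 8.6398 = 294,000 / 8.6398 = 34,028.6 kg.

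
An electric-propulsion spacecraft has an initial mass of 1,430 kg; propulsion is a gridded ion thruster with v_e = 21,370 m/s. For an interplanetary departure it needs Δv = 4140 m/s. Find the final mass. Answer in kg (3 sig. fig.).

m₀/m_f = exp(Δv / v_e) = exp(4140 / 21370.0) = exp(0.1937) = 1.2138.
m_f = m₀ / 1.2138 = 1,430 / 1.2138 = 1,178.12 kg.

final mass ≈ 1180 kg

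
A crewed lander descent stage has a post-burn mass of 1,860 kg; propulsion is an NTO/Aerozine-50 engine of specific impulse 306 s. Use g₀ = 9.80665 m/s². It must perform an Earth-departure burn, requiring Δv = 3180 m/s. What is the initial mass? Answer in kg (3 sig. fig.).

v_e = Isp · g₀ = 306 × 9.80665 = 3000.8 m/s.
By the Tsiolkovsky rocket equation, m₀/m_f = exp(Δv / v_e) = exp(3180 / 3000.8) = exp(1.0597) = 2.8855.
m₀ = m_f × 2.8855 = 1,860 × 2.8855 = 5,367.03 kg.

initial mass ≈ 5370 kg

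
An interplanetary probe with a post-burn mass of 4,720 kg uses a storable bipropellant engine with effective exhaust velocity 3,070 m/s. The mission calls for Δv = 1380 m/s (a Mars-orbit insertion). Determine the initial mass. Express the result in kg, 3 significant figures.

m₀/m_f = exp(Δv / v_e) = exp(1380 / 3070.0) = exp(0.4495) = 1.5675.
m₀ = m_f × 1.5675 = 4,720 × 1.5675 = 7,398.6 kg.

initial mass ≈ 7400 kg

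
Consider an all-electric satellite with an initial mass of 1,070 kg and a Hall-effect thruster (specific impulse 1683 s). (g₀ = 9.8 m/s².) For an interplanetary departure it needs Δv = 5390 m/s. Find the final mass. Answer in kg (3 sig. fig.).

v_e = Isp · g₀ = 1683 × 9.8 = 16493.4 m/s.
By the Tsiolkovsky rocket equation, m₀/m_f = exp(Δv / v_e) = exp(5390 / 16493.4) = exp(0.3268) = 1.3865.
m_f = m₀ / 1.3865 = 1,070 / 1.3865 = 771.727 kg.

final mass ≈ 772 kg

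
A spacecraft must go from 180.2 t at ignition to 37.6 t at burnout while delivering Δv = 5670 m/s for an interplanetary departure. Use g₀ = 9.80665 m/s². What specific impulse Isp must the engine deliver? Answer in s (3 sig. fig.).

Isp ≈ 369 s

ln(m₀/m_f) = ln(180200/37600) = ln(4.793) = 1.5671.
v_e = Δv / ln(m₀/m_f) = 5670 / 1.5671 = 3618.2 m/s.
Isp = v_e / g₀ = 3618.2 / 9.80665 = 369.0 s.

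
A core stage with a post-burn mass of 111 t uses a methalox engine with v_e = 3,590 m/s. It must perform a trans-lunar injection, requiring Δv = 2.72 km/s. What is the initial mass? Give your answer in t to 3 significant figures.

By the Tsiolkovsky rocket equation, m₀/m_f = exp(Δv / v_e) = exp(2720 / 3590.0) = exp(0.7577) = 2.1333.
m₀ = m_f × 2.1333 = 111 × 2.1333 = 236.796 t.

initial mass ≈ 237 t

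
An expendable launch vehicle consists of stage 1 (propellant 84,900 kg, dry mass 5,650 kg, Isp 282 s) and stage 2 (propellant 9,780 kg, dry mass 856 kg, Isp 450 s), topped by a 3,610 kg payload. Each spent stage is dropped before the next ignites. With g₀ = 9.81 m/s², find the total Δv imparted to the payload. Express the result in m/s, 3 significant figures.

Δv ≈ 9720 m/s

Ignition mass of stage 1 = 84,900+5,650 + 9,780+856 + 3,610 = 104,796 kg.
Stage 1: m₀ = 104,796 kg, m_f = 104,796 − 84,900 = 19,896 kg; Δv = 282×9.81×ln(5.267) = 2766.4×1.6615 ≈ 4596 m/s.
Stage 2: m₀ = 14,246 kg, m_f = 14,246 − 9,780 = 4,466 kg; Δv = 450×9.81×ln(3.19) = 4414.5×1.1600 ≈ 5121 m/s.
Total Δv = 4596 + 5121 = 9717 m/s.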